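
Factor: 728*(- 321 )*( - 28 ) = 6543264 = 2^5 * 3^1*7^2 *13^1 * 107^1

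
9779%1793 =814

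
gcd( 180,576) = 36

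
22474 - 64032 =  - 41558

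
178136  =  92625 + 85511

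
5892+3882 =9774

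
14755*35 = 516425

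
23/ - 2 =  -  23/2 = - 11.50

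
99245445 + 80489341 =179734786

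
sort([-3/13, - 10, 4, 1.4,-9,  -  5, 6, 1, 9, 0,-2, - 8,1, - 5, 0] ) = [-10, - 9,-8, - 5, - 5,-2, - 3/13,0, 0,  1,  1 , 1.4,4, 6, 9 ]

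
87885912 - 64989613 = 22896299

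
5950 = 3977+1973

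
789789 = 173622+616167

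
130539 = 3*43513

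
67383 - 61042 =6341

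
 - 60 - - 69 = 9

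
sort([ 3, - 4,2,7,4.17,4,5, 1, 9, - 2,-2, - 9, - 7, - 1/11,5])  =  [ - 9, - 7, - 4, - 2,-2,- 1/11,1,2, 3,4 , 4.17,5, 5, 7,9]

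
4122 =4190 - 68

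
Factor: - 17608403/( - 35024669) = 31^2*73^1*251^1 *35024669^( - 1 ) 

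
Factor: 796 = 2^2*199^1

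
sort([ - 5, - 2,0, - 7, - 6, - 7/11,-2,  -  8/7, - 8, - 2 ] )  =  [ - 8, - 7,  -  6, - 5, - 2 , - 2, - 2, - 8/7,  -  7/11, 0 ] 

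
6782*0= 0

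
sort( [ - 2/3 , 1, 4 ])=[ - 2/3,1,4]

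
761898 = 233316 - -528582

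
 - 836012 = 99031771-99867783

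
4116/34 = 2058/17 = 121.06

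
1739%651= 437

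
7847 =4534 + 3313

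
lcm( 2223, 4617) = 60021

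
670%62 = 50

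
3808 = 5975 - 2167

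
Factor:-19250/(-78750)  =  3^( - 2)*5^( - 1)*11^1 = 11/45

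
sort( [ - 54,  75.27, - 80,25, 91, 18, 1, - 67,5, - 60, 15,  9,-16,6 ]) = [- 80,-67, - 60, - 54  , - 16, 1, 5,6,9, 15,18,25,75.27,91] 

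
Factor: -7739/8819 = -71^1*109^1*8819^( -1)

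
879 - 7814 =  - 6935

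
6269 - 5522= 747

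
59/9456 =59/9456= 0.01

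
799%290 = 219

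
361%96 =73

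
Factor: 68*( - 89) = - 6052 = - 2^2*17^1*89^1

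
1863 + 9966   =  11829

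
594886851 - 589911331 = 4975520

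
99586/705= 141 + 181/705 = 141.26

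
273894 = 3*91298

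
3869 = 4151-282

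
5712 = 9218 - 3506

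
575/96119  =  575/96119 = 0.01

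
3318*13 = 43134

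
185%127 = 58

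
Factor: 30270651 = 3^1 * 2029^1*4973^1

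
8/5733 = 8/5733 = 0.00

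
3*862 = 2586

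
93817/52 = 93817/52=1804.17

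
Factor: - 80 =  - 2^4*5^1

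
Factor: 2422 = 2^1*7^1*173^1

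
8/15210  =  4/7605 = 0.00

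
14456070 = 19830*729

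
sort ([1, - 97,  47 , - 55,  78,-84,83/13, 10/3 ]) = [ - 97, - 84, - 55,1,10/3,83/13 , 47,78] 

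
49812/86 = 24906/43 = 579.21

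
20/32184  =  5/8046 = 0.00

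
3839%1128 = 455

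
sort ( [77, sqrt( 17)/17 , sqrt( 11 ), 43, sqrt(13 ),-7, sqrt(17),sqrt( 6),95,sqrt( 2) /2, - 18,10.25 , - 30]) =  [ - 30,  -  18,  -  7, sqrt( 17) /17,sqrt ( 2)/2, sqrt( 6 ), sqrt ( 11), sqrt ( 13 ),sqrt(17 ),10.25, 43,77, 95] 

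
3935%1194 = 353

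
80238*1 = 80238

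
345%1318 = 345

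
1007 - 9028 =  - 8021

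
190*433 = 82270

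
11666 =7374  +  4292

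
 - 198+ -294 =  - 492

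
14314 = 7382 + 6932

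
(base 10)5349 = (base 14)1d41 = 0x14e5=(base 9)7303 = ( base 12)3119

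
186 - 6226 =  - 6040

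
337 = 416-79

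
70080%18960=13200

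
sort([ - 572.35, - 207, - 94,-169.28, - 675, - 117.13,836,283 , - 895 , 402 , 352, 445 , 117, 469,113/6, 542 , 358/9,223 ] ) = [ - 895, - 675, - 572.35, - 207, - 169.28, - 117.13, - 94,113/6,  358/9,117, 223, 283,  352 , 402,445, 469, 542 , 836]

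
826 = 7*118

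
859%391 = 77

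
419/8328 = 419/8328 =0.05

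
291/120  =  2 + 17/40 = 2.42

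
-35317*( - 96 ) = 3390432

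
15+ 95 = 110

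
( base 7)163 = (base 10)94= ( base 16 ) 5E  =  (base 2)1011110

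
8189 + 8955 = 17144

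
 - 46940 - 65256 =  - 112196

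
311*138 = 42918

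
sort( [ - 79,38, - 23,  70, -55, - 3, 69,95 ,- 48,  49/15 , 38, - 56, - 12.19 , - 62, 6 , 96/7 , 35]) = [-79,-62,  -  56,-55 , - 48,- 23,-12.19, - 3,49/15, 6, 96/7, 35,38,  38,69,  70,95 ] 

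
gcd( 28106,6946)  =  46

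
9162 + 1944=11106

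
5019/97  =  51+72/97 = 51.74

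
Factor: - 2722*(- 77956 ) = 212196232=   2^3*1361^1 * 19489^1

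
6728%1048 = 440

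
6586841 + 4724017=11310858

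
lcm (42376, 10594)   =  42376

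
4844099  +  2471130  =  7315229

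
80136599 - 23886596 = 56250003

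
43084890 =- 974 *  ( - 44235) 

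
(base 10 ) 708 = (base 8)1304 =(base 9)866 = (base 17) 27B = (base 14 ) 388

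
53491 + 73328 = 126819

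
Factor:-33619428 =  - 2^2 * 3^3 * 311291^1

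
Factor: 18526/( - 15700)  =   - 59/50 = - 2^( - 1) * 5^( - 2)*59^1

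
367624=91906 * 4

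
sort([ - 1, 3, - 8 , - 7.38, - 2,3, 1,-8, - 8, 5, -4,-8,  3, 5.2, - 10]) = [ - 10, - 8,-8, - 8,  -  8, -7.38, - 4, - 2, - 1, 1, 3,3,3,5, 5.2 ]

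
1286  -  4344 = -3058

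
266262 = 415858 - 149596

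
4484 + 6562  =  11046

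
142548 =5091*28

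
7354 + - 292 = 7062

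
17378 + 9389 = 26767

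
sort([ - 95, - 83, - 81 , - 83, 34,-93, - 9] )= [-95, - 93, - 83, - 83 ,  -  81, - 9 , 34 ]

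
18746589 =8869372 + 9877217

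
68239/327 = 208 + 223/327 = 208.68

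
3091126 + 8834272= 11925398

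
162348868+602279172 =764628040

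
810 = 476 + 334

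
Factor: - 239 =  - 239^1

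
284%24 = 20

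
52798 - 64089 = - 11291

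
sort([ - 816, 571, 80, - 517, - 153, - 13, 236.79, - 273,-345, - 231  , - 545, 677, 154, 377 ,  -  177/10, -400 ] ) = [ - 816,-545,- 517, - 400,-345, - 273, - 231,-153, - 177/10, - 13 , 80, 154,236.79,377, 571,677 ] 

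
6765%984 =861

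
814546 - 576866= 237680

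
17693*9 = 159237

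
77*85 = 6545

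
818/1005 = 818/1005 = 0.81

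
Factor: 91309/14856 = 2^( - 3 )*3^( - 1) * 619^ (  -  1) * 91309^1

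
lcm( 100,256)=6400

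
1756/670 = 878/335 =2.62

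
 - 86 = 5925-6011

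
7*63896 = 447272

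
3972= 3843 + 129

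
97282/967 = 97282/967= 100.60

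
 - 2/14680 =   -  1 + 7339/7340= -0.00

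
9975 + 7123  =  17098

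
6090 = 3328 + 2762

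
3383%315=233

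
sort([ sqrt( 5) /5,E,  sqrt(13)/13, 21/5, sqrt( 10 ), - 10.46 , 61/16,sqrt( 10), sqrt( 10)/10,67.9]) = [ - 10.46,sqrt(13)/13,  sqrt(10)/10,sqrt(5)/5,E, sqrt( 10), sqrt ( 10), 61/16, 21/5, 67.9] 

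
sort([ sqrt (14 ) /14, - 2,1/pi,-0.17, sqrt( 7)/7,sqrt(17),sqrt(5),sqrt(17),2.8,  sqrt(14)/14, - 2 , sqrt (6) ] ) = [ - 2,-2,  -  0.17,  sqrt(14)/14,  sqrt( 14) /14,1/pi,sqrt(7 ) /7, sqrt(5), sqrt( 6 ), 2.8,  sqrt ( 17), sqrt (17 )]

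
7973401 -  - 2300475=10273876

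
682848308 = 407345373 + 275502935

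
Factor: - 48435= - 3^1*5^1*3229^1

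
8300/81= 102 + 38/81 = 102.47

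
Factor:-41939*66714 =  - 2797918446 = -2^1 *3^1 *17^1*2467^1*11119^1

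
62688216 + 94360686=157048902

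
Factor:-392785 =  - 5^1  *  17^1*4621^1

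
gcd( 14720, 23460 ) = 460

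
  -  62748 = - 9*6972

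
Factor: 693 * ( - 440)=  - 304920  =  -2^3*3^2*5^1*7^1*11^2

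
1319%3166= 1319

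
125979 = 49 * 2571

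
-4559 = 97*( - 47 ) 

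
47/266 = 47/266  =  0.18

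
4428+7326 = 11754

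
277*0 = 0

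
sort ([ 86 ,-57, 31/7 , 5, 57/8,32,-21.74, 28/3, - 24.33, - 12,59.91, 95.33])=[ - 57, - 24.33, - 21.74, - 12,31/7,5, 57/8,28/3, 32, 59.91,86,95.33 ]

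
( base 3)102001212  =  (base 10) 8069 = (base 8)17605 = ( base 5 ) 224234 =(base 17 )1afb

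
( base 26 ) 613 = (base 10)4085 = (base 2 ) 111111110101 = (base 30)4G5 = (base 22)89f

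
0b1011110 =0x5E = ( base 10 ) 94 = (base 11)86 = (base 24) 3m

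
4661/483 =4661/483 = 9.65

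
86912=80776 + 6136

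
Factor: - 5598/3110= - 9/5=- 3^2*5^(-1)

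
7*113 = 791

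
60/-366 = -10/61 = - 0.16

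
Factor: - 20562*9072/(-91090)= 2^4*3^5 * 5^ ( - 1)*7^1 * 23^1*149^1*9109^(-1 ) = 93269232/45545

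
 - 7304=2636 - 9940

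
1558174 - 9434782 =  - 7876608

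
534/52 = 10+7/26 = 10.27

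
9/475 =9/475 = 0.02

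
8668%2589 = 901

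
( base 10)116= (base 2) 1110100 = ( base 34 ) 3E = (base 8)164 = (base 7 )224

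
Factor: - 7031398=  - 2^1*11^1*29^1*103^1*107^1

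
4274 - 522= 3752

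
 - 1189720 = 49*(-24280 )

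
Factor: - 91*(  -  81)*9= 66339  =  3^6*7^1 * 13^1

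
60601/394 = 60601/394= 153.81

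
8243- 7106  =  1137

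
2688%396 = 312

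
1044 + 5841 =6885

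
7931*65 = 515515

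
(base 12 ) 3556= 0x1752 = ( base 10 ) 5970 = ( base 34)55K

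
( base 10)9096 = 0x2388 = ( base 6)110040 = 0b10001110001000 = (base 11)691a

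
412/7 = 412/7 = 58.86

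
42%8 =2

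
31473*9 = 283257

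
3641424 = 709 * 5136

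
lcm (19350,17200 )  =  154800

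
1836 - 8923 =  - 7087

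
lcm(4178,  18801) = 37602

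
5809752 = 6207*936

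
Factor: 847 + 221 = 2^2*3^1*89^1 = 1068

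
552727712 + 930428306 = 1483156018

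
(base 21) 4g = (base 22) 4C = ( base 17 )5f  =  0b1100100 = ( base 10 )100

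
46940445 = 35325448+11614997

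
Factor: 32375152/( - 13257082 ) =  - 16187576/6628541 = - 2^3*2023447^1*6628541^ (-1 ) 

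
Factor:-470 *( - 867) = 2^1  *  3^1*5^1*17^2*47^1 =407490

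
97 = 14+83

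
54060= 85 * 636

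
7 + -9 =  - 2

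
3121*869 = 2712149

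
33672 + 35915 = 69587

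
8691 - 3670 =5021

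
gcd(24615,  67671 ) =9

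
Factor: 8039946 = 2^1*3^1*17^1* 78823^1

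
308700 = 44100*7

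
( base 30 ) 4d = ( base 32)45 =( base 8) 205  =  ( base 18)77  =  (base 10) 133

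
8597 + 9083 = 17680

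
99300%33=3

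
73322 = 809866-736544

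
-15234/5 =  - 15234/5 = -  3046.80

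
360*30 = 10800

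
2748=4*687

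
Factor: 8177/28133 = 7^( - 1 )*13^1* 17^1* 37^1 * 4019^(-1 ) 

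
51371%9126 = 5741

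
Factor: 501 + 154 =5^1*131^1 = 655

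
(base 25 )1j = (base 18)28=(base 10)44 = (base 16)2C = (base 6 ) 112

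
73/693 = 73/693  =  0.11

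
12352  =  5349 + 7003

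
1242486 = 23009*54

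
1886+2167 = 4053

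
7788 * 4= 31152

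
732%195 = 147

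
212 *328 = 69536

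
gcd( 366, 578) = 2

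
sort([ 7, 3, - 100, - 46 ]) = [-100, - 46, 3, 7]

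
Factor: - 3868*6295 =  - 24349060 = - 2^2*5^1*967^1*1259^1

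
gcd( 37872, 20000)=16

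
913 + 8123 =9036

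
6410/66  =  97 + 4/33 = 97.12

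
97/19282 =97/19282 = 0.01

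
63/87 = 21/29  =  0.72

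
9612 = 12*801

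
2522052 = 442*5706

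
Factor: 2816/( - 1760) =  - 2^3 * 5^ ( - 1) = - 8/5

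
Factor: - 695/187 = -5^1*11^( - 1 )*17^( - 1)*139^1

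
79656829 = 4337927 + 75318902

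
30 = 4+26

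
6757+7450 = 14207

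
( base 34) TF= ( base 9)1332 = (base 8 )1751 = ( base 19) 2ed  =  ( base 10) 1001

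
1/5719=1/5719 = 0.00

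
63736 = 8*7967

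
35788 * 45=1610460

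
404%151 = 102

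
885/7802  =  885/7802  =  0.11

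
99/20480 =99/20480=0.00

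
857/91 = 9 + 38/91 = 9.42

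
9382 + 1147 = 10529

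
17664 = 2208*8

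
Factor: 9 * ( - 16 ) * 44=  - 6336 = - 2^6 * 3^2*11^1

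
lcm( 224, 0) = 0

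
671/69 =9+50/69 = 9.72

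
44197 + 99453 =143650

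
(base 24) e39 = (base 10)8145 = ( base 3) 102011200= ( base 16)1FD1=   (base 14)2D7B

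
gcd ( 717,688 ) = 1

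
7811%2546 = 173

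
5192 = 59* 88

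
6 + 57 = 63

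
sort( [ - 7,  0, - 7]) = [- 7, - 7, 0 ] 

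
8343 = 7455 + 888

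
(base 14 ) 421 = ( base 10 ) 813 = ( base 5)11223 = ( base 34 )NV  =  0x32D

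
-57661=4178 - 61839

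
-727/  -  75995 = 727/75995 = 0.01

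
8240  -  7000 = 1240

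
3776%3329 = 447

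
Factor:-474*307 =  - 145518 = - 2^1*3^1*79^1*307^1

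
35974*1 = 35974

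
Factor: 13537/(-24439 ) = - 13537^1*24439^( - 1 ) 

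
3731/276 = 13 + 143/276 = 13.52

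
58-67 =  - 9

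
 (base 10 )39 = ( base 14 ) 2B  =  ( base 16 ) 27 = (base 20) 1j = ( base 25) 1e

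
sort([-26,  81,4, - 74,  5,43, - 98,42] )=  [ - 98, - 74, - 26,  4, 5, 42,43,81] 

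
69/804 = 23/268 =0.09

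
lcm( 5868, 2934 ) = 5868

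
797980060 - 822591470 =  - 24611410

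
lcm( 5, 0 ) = 0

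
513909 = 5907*87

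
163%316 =163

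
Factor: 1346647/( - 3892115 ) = - 5^( - 1 )*239^( - 1)*3257^( - 1 )*1346647^1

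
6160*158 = 973280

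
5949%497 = 482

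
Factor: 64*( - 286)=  - 2^7 * 11^1*13^1=- 18304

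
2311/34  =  67+ 33/34 = 67.97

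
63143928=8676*7278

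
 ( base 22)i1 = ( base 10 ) 397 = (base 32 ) CD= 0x18D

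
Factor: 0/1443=0^1 = 0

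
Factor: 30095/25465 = 11^ ( - 1)*13^1 =13/11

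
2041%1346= 695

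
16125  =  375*43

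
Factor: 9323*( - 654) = - 2^1  *  3^1 * 109^1 * 9323^1 =- 6097242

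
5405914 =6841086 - 1435172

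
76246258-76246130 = 128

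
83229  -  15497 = 67732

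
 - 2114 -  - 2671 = 557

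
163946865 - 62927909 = 101018956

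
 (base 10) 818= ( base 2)1100110010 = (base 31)qc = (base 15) 398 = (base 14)426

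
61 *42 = 2562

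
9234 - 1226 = 8008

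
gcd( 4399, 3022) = 1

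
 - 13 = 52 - 65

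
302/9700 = 151/4850 =0.03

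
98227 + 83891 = 182118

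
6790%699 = 499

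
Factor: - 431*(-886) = 381866 = 2^1*431^1 * 443^1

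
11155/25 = 446 + 1/5= 446.20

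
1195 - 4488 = -3293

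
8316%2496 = 828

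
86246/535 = 161 + 111/535 = 161.21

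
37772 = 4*9443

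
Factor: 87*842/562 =36627/281 = 3^1*29^1*281^( - 1) * 421^1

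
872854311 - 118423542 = 754430769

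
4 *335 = 1340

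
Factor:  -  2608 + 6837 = 4229^1  =  4229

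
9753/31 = 314 + 19/31 = 314.61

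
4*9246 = 36984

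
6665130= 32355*206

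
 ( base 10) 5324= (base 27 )785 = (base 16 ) 14CC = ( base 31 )5GN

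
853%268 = 49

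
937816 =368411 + 569405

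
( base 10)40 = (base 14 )2C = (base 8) 50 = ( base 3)1111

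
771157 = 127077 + 644080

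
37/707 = 37/707  =  0.05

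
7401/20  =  370 + 1/20 = 370.05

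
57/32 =1 + 25/32  =  1.78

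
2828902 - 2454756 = 374146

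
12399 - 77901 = - 65502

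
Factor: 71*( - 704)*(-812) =40587008 = 2^8*7^1*11^1*29^1 * 71^1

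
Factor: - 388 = -2^2*97^1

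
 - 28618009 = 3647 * ( - 7847) 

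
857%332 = 193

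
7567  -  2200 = 5367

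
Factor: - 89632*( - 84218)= 2^6 *17^1*2477^1*2801^1=7548627776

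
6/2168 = 3/1084 = 0.00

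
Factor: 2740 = 2^2*5^1*137^1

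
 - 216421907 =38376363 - 254798270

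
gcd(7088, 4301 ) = 1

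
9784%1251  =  1027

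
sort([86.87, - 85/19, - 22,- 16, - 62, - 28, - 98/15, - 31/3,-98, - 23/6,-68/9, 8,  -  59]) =[ - 98, - 62, - 59, - 28,- 22, - 16,- 31/3, - 68/9,-98/15, - 85/19 , - 23/6, 8,86.87]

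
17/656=17/656=0.03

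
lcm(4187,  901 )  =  71179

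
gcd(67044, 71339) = 1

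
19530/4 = 4882  +  1/2=4882.50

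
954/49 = 954/49 = 19.47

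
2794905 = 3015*927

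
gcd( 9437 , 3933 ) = 1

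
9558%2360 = 118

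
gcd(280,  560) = 280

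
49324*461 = 22738364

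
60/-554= -1+247/277 = - 0.11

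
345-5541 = -5196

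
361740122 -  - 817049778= 1178789900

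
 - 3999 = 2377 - 6376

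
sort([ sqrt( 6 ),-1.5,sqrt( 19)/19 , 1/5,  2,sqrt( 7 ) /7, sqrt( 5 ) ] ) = [-1.5, 1/5, sqrt(19 ) /19,sqrt( 7) /7,  2, sqrt( 5), sqrt( 6)]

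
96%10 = 6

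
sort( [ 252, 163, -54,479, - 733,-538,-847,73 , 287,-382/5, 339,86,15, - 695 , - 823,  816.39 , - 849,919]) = [ -849,-847, - 823, - 733  , - 695,-538,- 382/5,-54, 15, 73,86,163,  252,  287, 339, 479 , 816.39, 919 ] 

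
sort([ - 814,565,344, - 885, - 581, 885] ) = [ - 885, - 814,-581,344, 565, 885 ] 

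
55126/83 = 55126/83 = 664.17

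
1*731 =731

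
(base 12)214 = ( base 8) 460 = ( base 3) 102021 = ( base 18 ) gg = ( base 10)304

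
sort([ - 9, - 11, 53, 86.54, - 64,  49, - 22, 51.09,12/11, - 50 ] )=[ - 64, - 50, - 22, - 11, - 9, 12/11 , 49, 51.09,53, 86.54]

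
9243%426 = 297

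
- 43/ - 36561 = 43/36561 = 0.00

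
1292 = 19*68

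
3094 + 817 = 3911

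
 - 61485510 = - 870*70673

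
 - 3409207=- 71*48017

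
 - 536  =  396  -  932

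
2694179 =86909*31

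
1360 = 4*340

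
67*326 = 21842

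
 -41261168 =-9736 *4238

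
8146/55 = 148+6/55 = 148.11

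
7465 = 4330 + 3135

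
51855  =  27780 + 24075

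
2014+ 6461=8475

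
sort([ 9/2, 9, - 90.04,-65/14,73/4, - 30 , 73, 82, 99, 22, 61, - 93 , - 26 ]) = [ - 93,-90.04, - 30,-26, - 65/14, 9/2, 9,  73/4  ,  22, 61, 73,  82,99]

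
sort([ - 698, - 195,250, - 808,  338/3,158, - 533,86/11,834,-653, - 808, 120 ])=[ - 808, - 808,-698,-653,  -  533, - 195,86/11, 338/3 , 120,158, 250, 834 ]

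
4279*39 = 166881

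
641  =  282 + 359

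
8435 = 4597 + 3838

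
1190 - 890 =300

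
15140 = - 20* (-757)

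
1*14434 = 14434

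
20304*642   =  13035168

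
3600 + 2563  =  6163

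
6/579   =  2/193  =  0.01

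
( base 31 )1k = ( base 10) 51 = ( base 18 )2f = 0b110011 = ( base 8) 63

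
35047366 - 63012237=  - 27964871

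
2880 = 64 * 45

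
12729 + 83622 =96351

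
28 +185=213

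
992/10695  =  32/345 = 0.09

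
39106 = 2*19553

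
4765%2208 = 349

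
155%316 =155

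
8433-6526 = 1907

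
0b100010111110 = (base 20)5BI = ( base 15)9e3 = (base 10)2238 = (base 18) 6g6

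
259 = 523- 264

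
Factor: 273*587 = 160251 =3^1 * 7^1 * 13^1 * 587^1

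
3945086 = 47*83938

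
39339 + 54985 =94324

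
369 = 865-496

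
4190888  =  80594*52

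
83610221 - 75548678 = 8061543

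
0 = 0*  ( - 909 )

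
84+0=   84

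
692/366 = 346/183   =  1.89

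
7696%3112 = 1472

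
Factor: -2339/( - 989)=23^(  -  1) * 43^( - 1) * 2339^1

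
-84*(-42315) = 3554460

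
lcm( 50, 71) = 3550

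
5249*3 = 15747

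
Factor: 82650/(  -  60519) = - 27550/20173 = -2^1*5^2* 19^1*29^1*20173^( - 1)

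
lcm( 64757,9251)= 64757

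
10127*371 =3757117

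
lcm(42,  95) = 3990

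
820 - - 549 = 1369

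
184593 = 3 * 61531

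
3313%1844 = 1469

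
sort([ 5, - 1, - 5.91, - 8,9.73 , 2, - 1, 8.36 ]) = [ - 8, - 5.91, - 1, - 1, 2,5,8.36,9.73]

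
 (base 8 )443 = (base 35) 8b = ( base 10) 291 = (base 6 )1203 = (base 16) 123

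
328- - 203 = 531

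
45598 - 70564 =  - 24966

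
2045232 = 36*56812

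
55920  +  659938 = 715858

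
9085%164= 65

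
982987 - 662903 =320084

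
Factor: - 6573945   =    -  3^1 * 5^1*7^1*137^1*457^1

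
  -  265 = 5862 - 6127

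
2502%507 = 474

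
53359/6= 8893 + 1/6 = 8893.17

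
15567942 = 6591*2362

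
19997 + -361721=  - 341724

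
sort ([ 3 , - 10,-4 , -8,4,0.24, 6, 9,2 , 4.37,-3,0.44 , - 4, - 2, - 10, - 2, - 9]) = [ - 10, - 10, - 9, - 8, - 4,  -  4, - 3,  -  2,  -  2,0.24,0.44, 2,3,4,  4.37,6, 9]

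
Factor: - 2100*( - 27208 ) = 57136800 = 2^5*3^1 * 5^2*7^1*19^1*179^1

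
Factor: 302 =2^1*151^1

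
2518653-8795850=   -  6277197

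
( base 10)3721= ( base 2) 111010001001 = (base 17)cef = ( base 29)4C9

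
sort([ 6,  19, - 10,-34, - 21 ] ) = [-34, - 21, - 10, 6, 19]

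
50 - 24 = 26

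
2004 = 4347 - 2343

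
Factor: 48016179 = 3^3 * 31^1* 57367^1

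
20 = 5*4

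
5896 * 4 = 23584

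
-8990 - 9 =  - 8999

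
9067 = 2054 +7013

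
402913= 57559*7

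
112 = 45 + 67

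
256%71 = 43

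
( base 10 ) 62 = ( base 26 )2A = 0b111110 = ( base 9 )68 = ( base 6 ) 142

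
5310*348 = 1847880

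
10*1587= 15870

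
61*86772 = 5293092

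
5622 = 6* 937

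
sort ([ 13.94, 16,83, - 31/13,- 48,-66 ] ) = [ - 66, -48, - 31/13,13.94, 16,83]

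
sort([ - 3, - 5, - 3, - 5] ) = [ - 5,-5, - 3, - 3 ] 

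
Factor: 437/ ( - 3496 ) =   -  1/8 = - 2^( - 3 ) 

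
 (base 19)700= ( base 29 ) 304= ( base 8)4737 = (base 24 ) 497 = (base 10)2527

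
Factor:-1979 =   -  1979^1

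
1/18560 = 1/18560 =0.00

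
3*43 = 129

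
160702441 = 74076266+86626175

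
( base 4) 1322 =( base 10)122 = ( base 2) 1111010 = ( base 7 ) 233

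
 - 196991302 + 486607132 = 289615830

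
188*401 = 75388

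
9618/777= 12  +  14/37 =12.38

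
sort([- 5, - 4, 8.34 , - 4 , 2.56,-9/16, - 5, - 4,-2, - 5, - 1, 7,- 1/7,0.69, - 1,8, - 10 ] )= [  -  10, - 5, - 5, - 5, - 4, - 4, - 4, - 2, - 1, - 1, - 9/16, - 1/7, 0.69, 2.56, 7, 8, 8.34 ] 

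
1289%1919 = 1289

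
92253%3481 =1747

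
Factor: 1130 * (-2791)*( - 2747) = 8663571010 = 2^1*5^1 * 41^1*67^1*113^1*2791^1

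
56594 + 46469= 103063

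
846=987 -141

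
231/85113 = 11/4053 = 0.00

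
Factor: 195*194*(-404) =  - 2^3* 3^1*5^1*13^1 * 97^1 * 101^1 = - 15283320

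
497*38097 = 18934209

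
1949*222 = 432678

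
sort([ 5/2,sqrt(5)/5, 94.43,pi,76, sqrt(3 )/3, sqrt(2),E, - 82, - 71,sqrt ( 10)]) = [  -  82, - 71, sqrt( 5 )/5,sqrt( 3 )/3,sqrt( 2),5/2, E , pi,sqrt( 10), 76,94.43] 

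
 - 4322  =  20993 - 25315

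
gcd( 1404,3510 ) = 702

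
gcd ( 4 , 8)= 4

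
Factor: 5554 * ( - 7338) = -2^2 * 3^1*1223^1*2777^1 = - 40755252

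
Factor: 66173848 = 2^3*13^1*636287^1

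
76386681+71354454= 147741135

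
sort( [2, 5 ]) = [ 2, 5] 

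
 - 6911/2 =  - 6911/2 = -  3455.50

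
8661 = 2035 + 6626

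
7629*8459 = 64533711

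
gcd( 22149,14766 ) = 7383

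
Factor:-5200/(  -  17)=2^4*5^2* 13^1*17^(- 1) 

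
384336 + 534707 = 919043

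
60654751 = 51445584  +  9209167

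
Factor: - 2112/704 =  - 3 = - 3^1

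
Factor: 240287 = 240287^1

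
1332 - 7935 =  - 6603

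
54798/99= 18266/33 = 553.52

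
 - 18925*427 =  - 8080975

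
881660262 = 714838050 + 166822212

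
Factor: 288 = 2^5*3^2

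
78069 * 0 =0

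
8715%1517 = 1130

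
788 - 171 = 617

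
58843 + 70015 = 128858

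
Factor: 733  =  733^1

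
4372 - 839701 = -835329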